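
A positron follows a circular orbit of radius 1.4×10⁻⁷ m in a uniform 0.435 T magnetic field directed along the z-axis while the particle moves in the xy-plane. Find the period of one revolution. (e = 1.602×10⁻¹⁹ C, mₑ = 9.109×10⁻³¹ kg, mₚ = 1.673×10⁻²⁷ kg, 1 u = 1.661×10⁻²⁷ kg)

The cyclotron period depends only on m, q, B: T = 2πm/(|q|B).
T = 2π(9.109×10⁻³¹)/((1.602×10⁻¹⁹)(0.435)) ≈ 8.21×10⁻¹¹ s.

T ≈ 8.21×10⁻¹¹ s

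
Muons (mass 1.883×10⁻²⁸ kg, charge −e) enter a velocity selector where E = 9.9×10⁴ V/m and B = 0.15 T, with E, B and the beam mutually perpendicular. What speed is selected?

v = 6.6×10⁵ m/s

Zero net Lorentz force requires |qE| = |q v×B|, i.e. E = vB.
v = E/B = 9.9×10⁴/0.15 = 6.6×10⁵ m/s.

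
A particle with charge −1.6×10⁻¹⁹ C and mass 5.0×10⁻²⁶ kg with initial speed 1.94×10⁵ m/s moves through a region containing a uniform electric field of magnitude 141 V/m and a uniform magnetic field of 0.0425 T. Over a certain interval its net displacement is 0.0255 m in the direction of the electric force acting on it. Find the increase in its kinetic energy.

ΔKE ≈ 5.75×10⁻¹⁹ J

The magnetic force is always ⟂ v and does no work; only the electric force changes KE.
ΔKE = F_E · d = |q|E d = (1.6×10⁻¹⁹)(141)(0.0255) ≈ 5.75×10⁻¹⁹ J.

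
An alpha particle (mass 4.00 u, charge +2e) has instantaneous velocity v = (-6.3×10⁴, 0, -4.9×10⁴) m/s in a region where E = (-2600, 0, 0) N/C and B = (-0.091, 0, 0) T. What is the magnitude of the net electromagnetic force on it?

|F| ≈ 1.65×10⁻¹⁵ N

v×B = (0, 4460, 0) N/C.
E + v×B = (-2600, 4460, 0) N/C.
F = q(E + v×B) = (3.204×10⁻¹⁹ C)·(-2600, 4460, 0) = (-8.33×10⁻¹⁶, 1.43×10⁻¹⁵, 0) N.
|F| = 1.65×10⁻¹⁵ N.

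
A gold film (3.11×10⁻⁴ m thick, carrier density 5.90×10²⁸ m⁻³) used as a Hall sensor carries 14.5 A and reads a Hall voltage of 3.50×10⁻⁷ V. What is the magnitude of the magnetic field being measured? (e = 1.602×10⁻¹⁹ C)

B ≈ 0.0710 T

From V_H = IB/(n e t), B = V_H n e t / I.
B = (3.50×10⁻⁷)(5.90×10²⁸)(1.602×10⁻¹⁹)(3.11×10⁻⁴)/14.5 ≈ 0.0710 T.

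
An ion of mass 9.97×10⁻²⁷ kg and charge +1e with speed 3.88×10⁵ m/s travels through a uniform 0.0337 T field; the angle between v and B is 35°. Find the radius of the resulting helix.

r ≈ 0.411 m

v⊥ = v sinθ = 3.88×10⁵·sin35° ≈ 2.225×10⁵ m/s.
r = m v⊥/(|q|B) = (9.97×10⁻²⁷)(2.225×10⁵)/((1.602×10⁻¹⁹)(0.0337)) ≈ 0.411 m.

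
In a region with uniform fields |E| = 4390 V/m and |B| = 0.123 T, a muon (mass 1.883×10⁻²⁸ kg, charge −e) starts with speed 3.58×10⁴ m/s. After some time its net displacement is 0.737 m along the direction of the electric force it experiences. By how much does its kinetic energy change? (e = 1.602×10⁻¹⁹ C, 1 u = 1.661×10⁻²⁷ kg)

The magnetic force is always ⟂ v and does no work; only the electric force changes KE.
ΔKE = F_E · d = |q|E d = (1.602×10⁻¹⁹)(4390)(0.737) ≈ 5.18×10⁻¹⁶ J.

ΔKE ≈ 5.18×10⁻¹⁶ J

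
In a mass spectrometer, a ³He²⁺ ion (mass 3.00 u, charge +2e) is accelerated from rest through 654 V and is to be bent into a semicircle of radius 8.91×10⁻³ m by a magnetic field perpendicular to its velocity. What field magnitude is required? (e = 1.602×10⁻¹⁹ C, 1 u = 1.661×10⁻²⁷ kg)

v = √(2|q|V/m) = √(2·3.204×10⁻¹⁹·654/4.983×10⁻²⁷) ≈ 2.900×10⁵ m/s.
B = mv/(|q|r) = (4.983×10⁻²⁷)(2.900×10⁵)/((3.204×10⁻¹⁹)(8.91×10⁻³)) ≈ 0.506 T.

B ≈ 0.506 T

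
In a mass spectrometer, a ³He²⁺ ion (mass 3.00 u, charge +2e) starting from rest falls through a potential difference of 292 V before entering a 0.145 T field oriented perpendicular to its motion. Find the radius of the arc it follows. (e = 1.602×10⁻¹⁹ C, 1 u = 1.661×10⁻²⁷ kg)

r ≈ 0.0208 m

Acceleration: |q|V = ½mv² ⇒ v = √(2|q|V/m) = √(2·3.204×10⁻¹⁹·292/4.983×10⁻²⁷) ≈ 1.938×10⁵ m/s.
In the field: r = mv/(|q|B) = (4.983×10⁻²⁷)(1.938×10⁵)/((3.204×10⁻¹⁹)(0.145)) ≈ 0.0208 m.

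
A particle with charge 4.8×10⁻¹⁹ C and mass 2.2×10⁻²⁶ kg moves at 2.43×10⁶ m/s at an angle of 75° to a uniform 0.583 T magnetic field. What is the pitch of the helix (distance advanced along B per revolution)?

v∥ = v cosθ = 2.43×10⁶·cos75° ≈ 6.289×10⁵ m/s.
T = 2πm/(|q|B) = 2π(2.2×10⁻²⁶)/((4.8×10⁻¹⁹)(0.583)) ≈ 4.940×10⁻⁷ s.
pitch = v∥ T = (6.289×10⁵)(4.940×10⁻⁷) ≈ 0.311 m.

p ≈ 0.311 m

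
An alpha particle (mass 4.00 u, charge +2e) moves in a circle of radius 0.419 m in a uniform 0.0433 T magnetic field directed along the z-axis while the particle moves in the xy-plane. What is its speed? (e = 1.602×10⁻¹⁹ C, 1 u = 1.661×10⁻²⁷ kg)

From |q|vB = mv²/r, v = |q|Br/m.
v = (3.204×10⁻¹⁹)(0.0433)(0.419)/6.644×10⁻²⁷ ≈ 8.75×10⁵ m/s.

v ≈ 8.75×10⁵ m/s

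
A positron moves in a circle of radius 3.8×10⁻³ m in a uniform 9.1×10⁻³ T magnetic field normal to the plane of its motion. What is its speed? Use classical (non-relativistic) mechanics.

From |q|vB = mv²/r, v = |q|Br/m.
v = (1.602×10⁻¹⁹)(9.1×10⁻³)(3.8×10⁻³)/9.109×10⁻³¹ ≈ 6.1×10⁶ m/s.

v ≈ 6.1×10⁶ m/s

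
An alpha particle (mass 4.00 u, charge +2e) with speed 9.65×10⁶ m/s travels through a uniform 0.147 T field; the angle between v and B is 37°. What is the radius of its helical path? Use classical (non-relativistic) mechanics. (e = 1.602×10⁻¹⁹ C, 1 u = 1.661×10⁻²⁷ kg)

r ≈ 0.819 m

v⊥ = v sinθ = 9.65×10⁶·sin37° ≈ 5.808×10⁶ m/s.
r = m v⊥/(|q|B) = (6.644×10⁻²⁷)(5.808×10⁶)/((3.204×10⁻¹⁹)(0.147)) ≈ 0.819 m.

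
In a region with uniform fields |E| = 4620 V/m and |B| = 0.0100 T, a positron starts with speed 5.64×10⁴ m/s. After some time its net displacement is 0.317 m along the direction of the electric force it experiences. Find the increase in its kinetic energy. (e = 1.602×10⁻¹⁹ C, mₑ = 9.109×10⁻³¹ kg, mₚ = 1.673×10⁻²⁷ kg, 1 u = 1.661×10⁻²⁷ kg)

The magnetic force is always ⟂ v and does no work; only the electric force changes KE.
ΔKE = F_E · d = |q|E d = (1.602×10⁻¹⁹)(4620)(0.317) ≈ 2.35×10⁻¹⁶ J.

ΔKE ≈ 2.35×10⁻¹⁶ J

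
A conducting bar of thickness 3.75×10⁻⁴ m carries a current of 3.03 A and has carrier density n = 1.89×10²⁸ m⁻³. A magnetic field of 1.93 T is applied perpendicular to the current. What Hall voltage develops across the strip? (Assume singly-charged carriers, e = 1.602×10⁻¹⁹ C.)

V_H = IB/(n e t).
V_H = (3.03)(1.93)/((1.89×10²⁸)(1.602×10⁻¹⁹)(3.75×10⁻⁴)) ≈ 5.15×10⁻⁶ V.

V_H ≈ 5.15×10⁻⁶ V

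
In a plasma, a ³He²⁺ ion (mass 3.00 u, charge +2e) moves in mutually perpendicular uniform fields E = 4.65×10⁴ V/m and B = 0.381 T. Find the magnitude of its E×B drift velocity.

v_d ≈ 1.22×10⁵ m/s

The steady drift has the magnetic force balancing the electric force, so v_d = E/B.
v_d = 4.65×10⁴/0.381 = 1.22×10⁵ m/s.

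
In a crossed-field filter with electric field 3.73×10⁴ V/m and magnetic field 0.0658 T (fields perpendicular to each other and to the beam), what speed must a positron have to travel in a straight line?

v = 5.67×10⁵ m/s

For undeflected motion the electric and magnetic forces balance: qE = qvB.
v = E/B = 3.73×10⁴/0.0658 = 5.67×10⁵ m/s.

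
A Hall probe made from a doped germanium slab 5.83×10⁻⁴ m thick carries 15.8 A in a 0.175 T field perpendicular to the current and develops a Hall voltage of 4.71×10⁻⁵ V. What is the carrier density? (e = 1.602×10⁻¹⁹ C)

From V_H = IB/(n e t), n = IB/(V_H e t).
n = (15.8)(0.175)/((4.71×10⁻⁵)(1.602×10⁻¹⁹)(5.83×10⁻⁴)) ≈ 6.29×10²⁶ m⁻³.

n ≈ 6.29×10²⁶ m⁻³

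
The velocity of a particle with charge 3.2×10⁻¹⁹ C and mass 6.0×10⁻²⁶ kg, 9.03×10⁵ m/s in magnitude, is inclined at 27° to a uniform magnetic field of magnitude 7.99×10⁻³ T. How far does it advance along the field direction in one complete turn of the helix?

v∥ = v cosθ = 9.03×10⁵·cos27° ≈ 8.046×10⁵ m/s.
T = 2πm/(|q|B) = 2π(6.0×10⁻²⁶)/((3.2×10⁻¹⁹)(7.99×10⁻³)) ≈ 1.474×10⁻⁴ s.
pitch = v∥ T = (8.046×10⁵)(1.474×10⁻⁴) ≈ 119 m.

p ≈ 119 m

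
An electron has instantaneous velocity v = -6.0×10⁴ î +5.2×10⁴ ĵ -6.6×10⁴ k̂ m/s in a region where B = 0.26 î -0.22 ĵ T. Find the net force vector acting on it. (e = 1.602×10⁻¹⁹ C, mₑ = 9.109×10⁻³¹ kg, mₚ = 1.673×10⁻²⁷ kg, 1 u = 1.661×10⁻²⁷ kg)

v×B = (-1.45×10⁴, -1.72×10⁴, -320) N/C.
F = q v×B = (−1.602×10⁻¹⁹ C)·(-1.45×10⁴, -1.72×10⁴, -320) = (2.33×10⁻¹⁵, 2.75×10⁻¹⁵, 5.13×10⁻¹⁷) N.

F ≈ (2.33×10⁻¹⁵, 2.75×10⁻¹⁵, 5.13×10⁻¹⁷) N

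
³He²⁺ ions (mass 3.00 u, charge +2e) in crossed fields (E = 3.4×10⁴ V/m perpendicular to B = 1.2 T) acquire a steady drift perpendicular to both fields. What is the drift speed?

v_d ≈ 2.8×10⁴ m/s

The steady drift has the magnetic force balancing the electric force, so v_d = E/B.
v_d = 3.4×10⁴/1.2 = 2.8×10⁴ m/s.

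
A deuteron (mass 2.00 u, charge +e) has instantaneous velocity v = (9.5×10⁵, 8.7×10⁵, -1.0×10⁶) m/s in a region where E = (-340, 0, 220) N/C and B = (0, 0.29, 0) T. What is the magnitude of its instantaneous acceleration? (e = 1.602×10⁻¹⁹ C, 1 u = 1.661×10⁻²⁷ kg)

v×B = (2.90×10⁵, 0, 2.76×10⁵) N/C.
E + v×B = (2.90×10⁵, 0, 2.76×10⁵) N/C.
F = q(E + v×B) = (1.602×10⁻¹⁹ C)·(2.90×10⁵, 0, 2.76×10⁵) = (4.64×10⁻¹⁴, 0, 4.42×10⁻¹⁴) N.
|a| = |F|/m = 6.406×10⁻¹⁴/3.322×10⁻²⁷ ≈ 1.93×10¹³ m/s².

|a| ≈ 1.93×10¹³ m/s²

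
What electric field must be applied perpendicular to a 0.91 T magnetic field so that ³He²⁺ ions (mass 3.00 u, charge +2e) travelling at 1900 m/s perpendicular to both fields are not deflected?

E = 1700 V/m

For straight-line motion qE = qvB, so E = vB.
E = 1900 × 0.91 = 1700 V/m.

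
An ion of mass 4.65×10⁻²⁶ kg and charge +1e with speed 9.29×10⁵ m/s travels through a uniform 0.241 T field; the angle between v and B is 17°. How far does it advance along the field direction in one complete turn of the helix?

p ≈ 6.72 m

v∥ = v cosθ = 9.29×10⁵·cos17° ≈ 8.884×10⁵ m/s.
T = 2πm/(|q|B) = 2π(4.65×10⁻²⁶)/((1.602×10⁻¹⁹)(0.241)) ≈ 7.568×10⁻⁶ s.
pitch = v∥ T = (8.884×10⁵)(7.568×10⁻⁶) ≈ 6.72 m.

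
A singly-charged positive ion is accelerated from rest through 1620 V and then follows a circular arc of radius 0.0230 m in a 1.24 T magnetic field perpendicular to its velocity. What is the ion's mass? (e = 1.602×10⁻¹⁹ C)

m ≈ 4.02×10⁻²⁶ kg

Combine |q|V = ½mv² and r = mv/(|q|B): eliminate v to get m = qB²r²/(2V).
m = (1.602×10⁻¹⁹)(1.24)²(0.0230)²/(2·1620) ≈ 4.02×10⁻²⁶ kg.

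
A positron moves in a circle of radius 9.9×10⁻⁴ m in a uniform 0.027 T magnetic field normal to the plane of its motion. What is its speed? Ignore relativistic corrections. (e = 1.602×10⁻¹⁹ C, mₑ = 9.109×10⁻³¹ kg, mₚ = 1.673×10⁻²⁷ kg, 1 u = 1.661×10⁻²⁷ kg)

From |q|vB = mv²/r, v = |q|Br/m.
v = (1.602×10⁻¹⁹)(0.027)(9.9×10⁻⁴)/9.109×10⁻³¹ ≈ 4.7×10⁶ m/s.

v ≈ 4.7×10⁶ m/s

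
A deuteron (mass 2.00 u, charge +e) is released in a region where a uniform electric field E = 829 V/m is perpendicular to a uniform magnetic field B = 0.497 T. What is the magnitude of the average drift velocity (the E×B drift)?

v_d ≈ 1670 m/s

The steady drift has the magnetic force balancing the electric force, so v_d = E/B.
v_d = 829/0.497 = 1670 m/s.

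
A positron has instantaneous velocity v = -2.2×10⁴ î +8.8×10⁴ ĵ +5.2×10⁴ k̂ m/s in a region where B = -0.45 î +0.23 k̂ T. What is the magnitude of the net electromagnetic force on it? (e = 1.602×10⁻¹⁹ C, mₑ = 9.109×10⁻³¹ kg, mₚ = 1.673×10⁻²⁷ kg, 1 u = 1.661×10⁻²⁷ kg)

|F| ≈ 7.71×10⁻¹⁵ N

v×B = (2.02×10⁴, -1.83×10⁴, 3.96×10⁴) N/C.
F = q v×B = (1.602×10⁻¹⁹ C)·(2.02×10⁴, -1.83×10⁴, 3.96×10⁴) = (3.24×10⁻¹⁵, -2.94×10⁻¹⁵, 6.34×10⁻¹⁵) N.
|F| = 7.71×10⁻¹⁵ N.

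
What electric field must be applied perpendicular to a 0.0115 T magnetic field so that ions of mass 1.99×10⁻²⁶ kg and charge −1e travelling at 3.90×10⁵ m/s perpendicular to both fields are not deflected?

For straight-line motion qE = qvB, so E = vB.
E = 3.90×10⁵ × 0.0115 = 4480 V/m.

E = 4480 V/m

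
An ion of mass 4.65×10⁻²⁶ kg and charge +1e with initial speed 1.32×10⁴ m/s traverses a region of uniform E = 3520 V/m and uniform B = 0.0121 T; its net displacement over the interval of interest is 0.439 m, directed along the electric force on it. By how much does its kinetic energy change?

The magnetic force is always ⟂ v and does no work; only the electric force changes KE.
ΔKE = F_E · d = |q|E d = (1.602×10⁻¹⁹)(3520)(0.439) ≈ 2.48×10⁻¹⁶ J.

ΔKE ≈ 2.48×10⁻¹⁶ J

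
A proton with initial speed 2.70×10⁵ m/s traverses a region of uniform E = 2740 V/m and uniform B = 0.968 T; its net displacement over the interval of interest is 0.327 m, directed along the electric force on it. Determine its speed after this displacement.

v_f ≈ 4.94×10⁵ m/s

B does no work; ΔKE = |q|E d.
½mv_f² = ½mv₀² + |q|Ed = ½(1.673×10⁻²⁷)(2.70×10⁵)² + (1.602×10⁻¹⁹)(2740)(0.327) ≈ 6.098×10⁻¹⁷ J + 1.435×10⁻¹⁶ J ≈ 2.045×10⁻¹⁶ J.
v_f = √(2·2.045×10⁻¹⁶/1.673×10⁻²⁷) ≈ 4.94×10⁵ m/s.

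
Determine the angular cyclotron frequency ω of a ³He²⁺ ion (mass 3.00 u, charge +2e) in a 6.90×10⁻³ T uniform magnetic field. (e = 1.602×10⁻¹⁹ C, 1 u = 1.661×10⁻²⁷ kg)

ω ≈ 4.44×10⁵ rad/s

ω = |q|B/m.
ω = (3.204×10⁻¹⁹)(6.90×10⁻³)/4.983×10⁻²⁷ ≈ 4.44×10⁵ rad/s.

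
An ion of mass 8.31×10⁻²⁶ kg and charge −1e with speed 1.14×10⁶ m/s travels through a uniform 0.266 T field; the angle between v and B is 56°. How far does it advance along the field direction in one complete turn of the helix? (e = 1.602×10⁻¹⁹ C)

v∥ = v cosθ = 1.14×10⁶·cos56° ≈ 6.375×10⁵ m/s.
T = 2πm/(|q|B) = 2π(8.31×10⁻²⁶)/((1.602×10⁻¹⁹)(0.266)) ≈ 1.225×10⁻⁵ s.
pitch = v∥ T = (6.375×10⁵)(1.225×10⁻⁵) ≈ 7.81 m.

p ≈ 7.81 m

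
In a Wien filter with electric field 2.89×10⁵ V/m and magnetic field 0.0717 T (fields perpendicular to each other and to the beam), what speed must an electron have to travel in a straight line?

For undeflected motion the electric and magnetic forces balance: qE = qvB.
v = E/B = 2.89×10⁵/0.0717 = 4.03×10⁶ m/s.
The result is independent of the particle's charge and mass.

v = 4.03×10⁶ m/s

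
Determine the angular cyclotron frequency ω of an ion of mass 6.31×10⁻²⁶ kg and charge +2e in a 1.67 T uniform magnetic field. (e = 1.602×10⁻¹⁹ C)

ω ≈ 8.48×10⁶ rad/s

ω = |q|B/m.
ω = (3.204×10⁻¹⁹)(1.67)/6.31×10⁻²⁶ ≈ 8.48×10⁶ rad/s.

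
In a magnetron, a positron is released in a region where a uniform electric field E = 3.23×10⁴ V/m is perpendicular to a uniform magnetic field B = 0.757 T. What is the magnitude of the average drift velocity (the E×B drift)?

v_d ≈ 4.27×10⁴ m/s

The E×B drift speed is v_d = E/B.
v_d = 3.23×10⁴/0.757 = 4.27×10⁴ m/s.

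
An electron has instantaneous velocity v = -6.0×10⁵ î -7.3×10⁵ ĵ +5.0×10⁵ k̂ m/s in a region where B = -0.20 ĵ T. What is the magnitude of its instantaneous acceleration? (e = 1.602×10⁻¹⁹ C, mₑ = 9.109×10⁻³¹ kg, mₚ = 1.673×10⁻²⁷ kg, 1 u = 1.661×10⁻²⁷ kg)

|a| ≈ 2.75×10¹⁶ m/s²

v×B = (1.00×10⁵, 0, 1.20×10⁵) N/C.
F = q v×B = (−1.602×10⁻¹⁹ C)·(1.00×10⁵, 0, 1.20×10⁵) = (-1.60×10⁻¹⁴, 0, -1.92×10⁻¹⁴) N.
|a| = |F|/m = 2.502×10⁻¹⁴/9.109×10⁻³¹ ≈ 2.75×10¹⁶ m/s².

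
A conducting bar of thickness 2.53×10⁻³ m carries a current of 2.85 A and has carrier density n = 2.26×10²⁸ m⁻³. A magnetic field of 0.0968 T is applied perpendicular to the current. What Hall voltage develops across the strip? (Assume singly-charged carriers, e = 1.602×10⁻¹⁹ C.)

V_H = IB/(n e t).
V_H = (2.85)(0.0968)/((2.26×10²⁸)(1.602×10⁻¹⁹)(2.53×10⁻³)) ≈ 3.01×10⁻⁸ V.

V_H ≈ 3.01×10⁻⁸ V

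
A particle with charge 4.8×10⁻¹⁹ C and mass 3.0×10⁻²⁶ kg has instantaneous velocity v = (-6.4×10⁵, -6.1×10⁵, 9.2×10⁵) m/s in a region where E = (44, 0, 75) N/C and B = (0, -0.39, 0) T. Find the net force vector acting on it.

F ≈ (1.72×10⁻¹³, 0, 1.20×10⁻¹³) N

v×B = (3.59×10⁵, 0, 2.50×10⁵) N/C.
E + v×B = (3.59×10⁵, 0, 2.50×10⁵) N/C.
F = q(E + v×B) = (4.8×10⁻¹⁹ C)·(3.59×10⁵, 0, 2.50×10⁵) = (1.72×10⁻¹³, 0, 1.20×10⁻¹³) N.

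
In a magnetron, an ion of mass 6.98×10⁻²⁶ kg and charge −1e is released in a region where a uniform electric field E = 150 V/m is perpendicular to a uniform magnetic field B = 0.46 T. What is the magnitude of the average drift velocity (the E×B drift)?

The steady drift has the magnetic force balancing the electric force, so v_d = E/B.
v_d = 150/0.46 = 330 m/s.

v_d ≈ 330 m/s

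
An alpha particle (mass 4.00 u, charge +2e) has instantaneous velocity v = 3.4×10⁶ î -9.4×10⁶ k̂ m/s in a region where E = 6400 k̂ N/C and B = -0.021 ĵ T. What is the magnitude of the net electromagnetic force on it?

|F| ≈ 6.66×10⁻¹⁴ N

v×B = (-1.97×10⁵, 0, -7.14×10⁴) N/C.
E + v×B = (-1.97×10⁵, 0, -6.50×10⁴) N/C.
F = q(E + v×B) = (3.204×10⁻¹⁹ C)·(-1.97×10⁵, 0, -6.50×10⁴) = (-6.32×10⁻¹⁴, 0, -2.08×10⁻¹⁴) N.
|F| = 6.66×10⁻¹⁴ N.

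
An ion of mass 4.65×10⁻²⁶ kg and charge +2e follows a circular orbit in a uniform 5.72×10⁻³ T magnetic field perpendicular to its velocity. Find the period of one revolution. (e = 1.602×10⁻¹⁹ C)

The cyclotron period depends only on m, q, B: T = 2πm/(|q|B).
T = 2π(4.65×10⁻²⁶)/((3.204×10⁻¹⁹)(5.72×10⁻³)) ≈ 1.59×10⁻⁴ s.

T ≈ 1.59×10⁻⁴ s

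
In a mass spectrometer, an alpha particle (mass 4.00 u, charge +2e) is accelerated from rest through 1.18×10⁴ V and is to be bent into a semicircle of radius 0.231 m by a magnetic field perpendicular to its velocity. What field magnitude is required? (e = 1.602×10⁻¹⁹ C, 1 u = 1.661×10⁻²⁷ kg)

B ≈ 0.0958 T

v = √(2|q|V/m) = √(2·3.204×10⁻¹⁹·1.18×10⁴/6.644×10⁻²⁷) ≈ 1.067×10⁶ m/s.
B = mv/(|q|r) = (6.644×10⁻²⁷)(1.067×10⁶)/((3.204×10⁻¹⁹)(0.231)) ≈ 0.0958 T.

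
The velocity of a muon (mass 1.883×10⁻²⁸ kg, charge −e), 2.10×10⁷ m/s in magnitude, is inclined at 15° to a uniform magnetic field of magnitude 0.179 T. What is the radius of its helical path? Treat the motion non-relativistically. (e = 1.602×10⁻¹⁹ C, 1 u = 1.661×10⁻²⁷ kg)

v⊥ = v sinθ = 2.10×10⁷·sin15° ≈ 5.435×10⁶ m/s.
r = m v⊥/(|q|B) = (1.883×10⁻²⁸)(5.435×10⁶)/((1.602×10⁻¹⁹)(0.179)) ≈ 0.0357 m.

r ≈ 0.0357 m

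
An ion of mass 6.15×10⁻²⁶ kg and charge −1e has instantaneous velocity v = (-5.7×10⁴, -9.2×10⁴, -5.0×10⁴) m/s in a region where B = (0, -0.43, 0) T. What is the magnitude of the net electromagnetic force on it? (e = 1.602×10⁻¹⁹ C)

v×B = (-2.15×10⁴, 0, 2.45×10⁴) N/C.
F = q v×B = (−1.602×10⁻¹⁹ C)·(-2.15×10⁴, 0, 2.45×10⁴) = (3.44×10⁻¹⁵, 0, -3.93×10⁻¹⁵) N.
|F| = 5.22×10⁻¹⁵ N.

|F| ≈ 5.22×10⁻¹⁵ N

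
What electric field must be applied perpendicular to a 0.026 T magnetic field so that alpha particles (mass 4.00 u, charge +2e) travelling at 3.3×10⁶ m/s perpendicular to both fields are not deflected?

For straight-line motion qE = qvB, so E = vB.
E = 3.3×10⁶ × 0.026 = 8.6×10⁴ V/m.

E = 8.6×10⁴ V/m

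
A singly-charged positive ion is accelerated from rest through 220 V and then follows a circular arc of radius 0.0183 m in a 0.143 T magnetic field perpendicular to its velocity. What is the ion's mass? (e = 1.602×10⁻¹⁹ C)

m ≈ 2.49×10⁻²⁷ kg

Combine |q|V = ½mv² and r = mv/(|q|B): eliminate v to get m = qB²r²/(2V).
m = (1.602×10⁻¹⁹)(0.143)²(0.0183)²/(2·220) ≈ 2.49×10⁻²⁷ kg.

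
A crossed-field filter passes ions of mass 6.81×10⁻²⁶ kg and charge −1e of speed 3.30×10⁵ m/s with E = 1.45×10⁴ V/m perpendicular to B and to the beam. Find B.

B = 0.0439 T

Balance of forces in the selector: qE = qvB ⇒ B = E/v.
B = 1.45×10⁴/3.30×10⁵ = 0.0439 T.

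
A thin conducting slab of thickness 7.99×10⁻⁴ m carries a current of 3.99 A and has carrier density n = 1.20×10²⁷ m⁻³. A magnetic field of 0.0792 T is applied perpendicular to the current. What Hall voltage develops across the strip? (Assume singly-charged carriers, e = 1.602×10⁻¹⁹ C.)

V_H ≈ 2.06×10⁻⁶ V

V_H = IB/(n e t).
V_H = (3.99)(0.0792)/((1.20×10²⁷)(1.602×10⁻¹⁹)(7.99×10⁻⁴)) ≈ 2.06×10⁻⁶ V.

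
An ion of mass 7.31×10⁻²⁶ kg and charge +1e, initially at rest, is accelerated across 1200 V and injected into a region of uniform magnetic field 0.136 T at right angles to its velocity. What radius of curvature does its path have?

r ≈ 0.243 m

Acceleration: |q|V = ½mv² ⇒ v = √(2|q|V/m) = √(2·1.602×10⁻¹⁹·1200/7.31×10⁻²⁶) ≈ 7.252×10⁴ m/s.
In the field: r = mv/(|q|B) = (7.31×10⁻²⁶)(7.252×10⁴)/((1.602×10⁻¹⁹)(0.136)) ≈ 0.243 m.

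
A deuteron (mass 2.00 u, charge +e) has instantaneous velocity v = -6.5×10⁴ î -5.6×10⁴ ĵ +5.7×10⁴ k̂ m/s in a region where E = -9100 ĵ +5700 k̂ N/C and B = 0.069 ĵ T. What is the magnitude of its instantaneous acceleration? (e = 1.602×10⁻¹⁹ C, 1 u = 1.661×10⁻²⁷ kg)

|a| ≈ 4.82×10¹¹ m/s²

v×B = (-3930, 0, -4480) N/C.
E + v×B = (-3930, -9100, 1220) N/C.
F = q(E + v×B) = (1.602×10⁻¹⁹ C)·(-3930, -9100, 1220) = (-6.30×10⁻¹⁶, -1.46×10⁻¹⁵, 1.95×10⁻¹⁶) N.
|a| = |F|/m = 1.600×10⁻¹⁵/3.322×10⁻²⁷ ≈ 4.82×10¹¹ m/s².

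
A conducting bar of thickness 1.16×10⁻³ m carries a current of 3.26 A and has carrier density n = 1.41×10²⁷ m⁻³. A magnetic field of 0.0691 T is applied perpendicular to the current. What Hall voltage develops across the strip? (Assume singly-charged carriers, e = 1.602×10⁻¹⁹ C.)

V_H = IB/(n e t).
V_H = (3.26)(0.0691)/((1.41×10²⁷)(1.602×10⁻¹⁹)(1.16×10⁻³)) ≈ 8.60×10⁻⁷ V.

V_H ≈ 8.60×10⁻⁷ V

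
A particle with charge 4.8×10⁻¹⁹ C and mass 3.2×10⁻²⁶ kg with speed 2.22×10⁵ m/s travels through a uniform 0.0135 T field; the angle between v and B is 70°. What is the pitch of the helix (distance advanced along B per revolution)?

p ≈ 2.36 m

v∥ = v cosθ = 2.22×10⁵·cos70° ≈ 7.593×10⁴ m/s.
T = 2πm/(|q|B) = 2π(3.2×10⁻²⁶)/((4.8×10⁻¹⁹)(0.0135)) ≈ 3.103×10⁻⁵ s.
pitch = v∥ T = (7.593×10⁴)(3.103×10⁻⁵) ≈ 2.36 m.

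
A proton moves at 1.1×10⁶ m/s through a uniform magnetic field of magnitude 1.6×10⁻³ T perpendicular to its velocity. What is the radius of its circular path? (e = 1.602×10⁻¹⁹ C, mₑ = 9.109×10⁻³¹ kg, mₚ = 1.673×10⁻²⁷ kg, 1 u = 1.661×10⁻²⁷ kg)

r ≈ 7.2 m

The magnetic force provides the centripetal force: |q|vB = mv²/r.
r = mv/(|q|B) = (1.673×10⁻²⁷)(1.1×10⁶)/((1.602×10⁻¹⁹)(1.6×10⁻³)) ≈ 7.2 m.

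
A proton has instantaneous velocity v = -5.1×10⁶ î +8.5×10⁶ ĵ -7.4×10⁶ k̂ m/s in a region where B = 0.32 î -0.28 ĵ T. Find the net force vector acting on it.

v×B = (-2.07×10⁶, -2.37×10⁶, -1.29×10⁶) N/C.
F = q v×B = (1.602×10⁻¹⁹ C)·(-2.07×10⁶, -2.37×10⁶, -1.29×10⁶) = (-3.32×10⁻¹³, -3.79×10⁻¹³, -2.07×10⁻¹³) N.

F ≈ (-3.32×10⁻¹³, -3.79×10⁻¹³, -2.07×10⁻¹³) N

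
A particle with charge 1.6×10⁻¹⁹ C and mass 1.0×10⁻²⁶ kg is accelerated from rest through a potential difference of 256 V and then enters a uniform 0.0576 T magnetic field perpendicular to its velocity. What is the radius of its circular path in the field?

Acceleration: |q|V = ½mv² ⇒ v = √(2|q|V/m) = √(2·1.6×10⁻¹⁹·256/1.0×10⁻²⁶) ≈ 9.051×10⁴ m/s.
In the field: r = mv/(|q|B) = (1.0×10⁻²⁶)(9.051×10⁴)/((1.6×10⁻¹⁹)(0.0576)) ≈ 0.0982 m.

r ≈ 0.0982 m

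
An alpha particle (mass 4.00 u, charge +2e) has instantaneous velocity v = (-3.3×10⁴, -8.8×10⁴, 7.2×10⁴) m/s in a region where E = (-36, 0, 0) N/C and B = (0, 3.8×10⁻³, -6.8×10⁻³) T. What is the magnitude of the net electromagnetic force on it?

|F| ≈ 1.24×10⁻¹⁶ N

v×B = (325, -224, -125) N/C.
E + v×B = (289, -224, -125) N/C.
F = q(E + v×B) = (3.204×10⁻¹⁹ C)·(289, -224, -125) = (9.25×10⁻¹⁷, -7.19×10⁻¹⁷, -4.02×10⁻¹⁷) N.
|F| = 1.24×10⁻¹⁶ N.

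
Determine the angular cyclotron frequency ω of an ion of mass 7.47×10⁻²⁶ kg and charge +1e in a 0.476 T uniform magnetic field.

ω ≈ 1.02×10⁶ rad/s

ω = |q|B/m.
ω = (1.602×10⁻¹⁹)(0.476)/7.47×10⁻²⁶ ≈ 1.02×10⁶ rad/s.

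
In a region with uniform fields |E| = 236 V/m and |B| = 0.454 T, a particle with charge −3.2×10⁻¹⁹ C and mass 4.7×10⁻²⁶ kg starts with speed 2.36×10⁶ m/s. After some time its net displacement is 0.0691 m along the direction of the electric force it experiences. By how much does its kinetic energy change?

ΔKE ≈ 5.22×10⁻¹⁸ J

The magnetic force is always ⟂ v and does no work; only the electric force changes KE.
ΔKE = F_E · d = |q|E d = (3.2×10⁻¹⁹)(236)(0.0691) ≈ 5.22×10⁻¹⁸ J.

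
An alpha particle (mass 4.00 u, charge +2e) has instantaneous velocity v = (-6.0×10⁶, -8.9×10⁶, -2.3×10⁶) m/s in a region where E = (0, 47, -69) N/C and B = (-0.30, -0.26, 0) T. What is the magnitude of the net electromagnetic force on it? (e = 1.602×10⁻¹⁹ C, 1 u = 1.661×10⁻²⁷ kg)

v×B = (-5.98×10⁵, 6.90×10⁵, -1.11×10⁶) N/C.
E + v×B = (-5.98×10⁵, 6.90×10⁵, -1.11×10⁶) N/C.
F = q(E + v×B) = (3.204×10⁻¹⁹ C)·(-5.98×10⁵, 6.90×10⁵, -1.11×10⁶) = (-1.92×10⁻¹³, 2.21×10⁻¹³, -3.56×10⁻¹³) N.
|F| = 4.61×10⁻¹³ N.

|F| ≈ 4.61×10⁻¹³ N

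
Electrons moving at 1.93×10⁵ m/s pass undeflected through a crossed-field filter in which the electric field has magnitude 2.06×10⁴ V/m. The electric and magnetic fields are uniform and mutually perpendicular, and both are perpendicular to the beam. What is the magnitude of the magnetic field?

B = 0.107 T

Balance of forces in the selector: qE = qvB ⇒ B = E/v.
B = 2.06×10⁴/1.93×10⁵ = 0.107 T.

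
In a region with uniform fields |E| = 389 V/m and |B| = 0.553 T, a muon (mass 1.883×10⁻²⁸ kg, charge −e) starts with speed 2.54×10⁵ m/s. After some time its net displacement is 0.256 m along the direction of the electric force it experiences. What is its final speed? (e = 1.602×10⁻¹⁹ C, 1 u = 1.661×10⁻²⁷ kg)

B does no work; ΔKE = |q|E d.
½mv_f² = ½mv₀² + |q|Ed = ½(1.883×10⁻²⁸)(2.54×10⁵)² + (1.602×10⁻¹⁹)(389)(0.256) ≈ 6.074×10⁻¹⁸ J + 1.595×10⁻¹⁷ J ≈ 2.203×10⁻¹⁷ J.
v_f = √(2·2.203×10⁻¹⁷/1.883×10⁻²⁸) ≈ 4.84×10⁵ m/s.

v_f ≈ 4.84×10⁵ m/s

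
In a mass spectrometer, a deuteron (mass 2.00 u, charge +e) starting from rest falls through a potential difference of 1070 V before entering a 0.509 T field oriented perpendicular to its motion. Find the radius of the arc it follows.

r ≈ 0.0131 m

Acceleration: |q|V = ½mv² ⇒ v = √(2|q|V/m) = √(2·1.602×10⁻¹⁹·1070/3.322×10⁻²⁷) ≈ 3.212×10⁵ m/s.
In the field: r = mv/(|q|B) = (3.322×10⁻²⁷)(3.212×10⁵)/((1.602×10⁻¹⁹)(0.509)) ≈ 0.0131 m.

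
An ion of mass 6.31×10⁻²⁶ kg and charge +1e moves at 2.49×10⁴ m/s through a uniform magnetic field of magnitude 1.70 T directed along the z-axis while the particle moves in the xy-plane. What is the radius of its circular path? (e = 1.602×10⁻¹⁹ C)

The magnetic force provides the centripetal force: |q|vB = mv²/r.
r = mv/(|q|B) = (6.31×10⁻²⁶)(2.49×10⁴)/((1.602×10⁻¹⁹)(1.70)) ≈ 5.77×10⁻³ m.

r ≈ 5.77×10⁻³ m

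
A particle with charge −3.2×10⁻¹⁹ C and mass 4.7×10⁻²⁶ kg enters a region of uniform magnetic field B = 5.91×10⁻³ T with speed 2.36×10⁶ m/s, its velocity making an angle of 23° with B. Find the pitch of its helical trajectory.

v∥ = v cosθ = 2.36×10⁶·cos23° ≈ 2.172×10⁶ m/s.
T = 2πm/(|q|B) = 2π(4.7×10⁻²⁶)/((3.2×10⁻¹⁹)(5.91×10⁻³)) ≈ 1.561×10⁻⁴ s.
pitch = v∥ T = (2.172×10⁶)(1.561×10⁻⁴) ≈ 339 m.

p ≈ 339 m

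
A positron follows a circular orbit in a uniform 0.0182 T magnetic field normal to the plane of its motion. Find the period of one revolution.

The cyclotron period depends only on m, q, B: T = 2πm/(|q|B).
T = 2π(9.109×10⁻³¹)/((1.602×10⁻¹⁹)(0.0182)) ≈ 1.96×10⁻⁹ s.

T ≈ 1.96×10⁻⁹ s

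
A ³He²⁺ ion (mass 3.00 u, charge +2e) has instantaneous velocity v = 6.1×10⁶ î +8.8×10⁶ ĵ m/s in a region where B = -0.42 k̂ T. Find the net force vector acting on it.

F ≈ (-1.18×10⁻¹², 8.21×10⁻¹³, 0) N

v×B = (-3.70×10⁶, 2.56×10⁶, 0) N/C.
F = q v×B = (3.204×10⁻¹⁹ C)·(-3.70×10⁶, 2.56×10⁶, 0) = (-1.18×10⁻¹², 8.21×10⁻¹³, 0) N.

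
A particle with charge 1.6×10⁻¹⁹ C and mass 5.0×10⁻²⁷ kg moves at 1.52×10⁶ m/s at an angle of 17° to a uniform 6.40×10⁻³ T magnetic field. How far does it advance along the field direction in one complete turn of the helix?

v∥ = v cosθ = 1.52×10⁶·cos17° ≈ 1.454×10⁶ m/s.
T = 2πm/(|q|B) = 2π(5.0×10⁻²⁷)/((1.6×10⁻¹⁹)(6.40×10⁻³)) ≈ 3.068×10⁻⁵ s.
pitch = v∥ T = (1.454×10⁶)(3.068×10⁻⁵) ≈ 44.6 m.

p ≈ 44.6 m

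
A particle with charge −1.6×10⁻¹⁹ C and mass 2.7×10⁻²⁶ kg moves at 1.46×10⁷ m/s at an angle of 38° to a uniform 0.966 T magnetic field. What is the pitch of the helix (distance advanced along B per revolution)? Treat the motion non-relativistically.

p ≈ 12.6 m

v∥ = v cosθ = 1.46×10⁷·cos38° ≈ 1.150×10⁷ m/s.
T = 2πm/(|q|B) = 2π(2.7×10⁻²⁶)/((1.6×10⁻¹⁹)(0.966)) ≈ 1.098×10⁻⁶ s.
pitch = v∥ T = (1.150×10⁷)(1.098×10⁻⁶) ≈ 12.6 m.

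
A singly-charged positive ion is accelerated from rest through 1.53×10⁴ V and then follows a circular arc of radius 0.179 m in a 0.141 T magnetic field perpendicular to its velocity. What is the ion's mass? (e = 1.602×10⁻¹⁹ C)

m ≈ 3.33×10⁻²⁷ kg

Combine |q|V = ½mv² and r = mv/(|q|B): eliminate v to get m = qB²r²/(2V).
m = (1.602×10⁻¹⁹)(0.141)²(0.179)²/(2·1.53×10⁴) ≈ 3.33×10⁻²⁷ kg.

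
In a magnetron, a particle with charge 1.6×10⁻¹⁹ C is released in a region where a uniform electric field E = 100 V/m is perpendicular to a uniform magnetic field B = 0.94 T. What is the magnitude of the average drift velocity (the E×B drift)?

The steady drift has the magnetic force balancing the electric force, so v_d = E/B.
v_d = 100/0.94 = 110 m/s.

v_d ≈ 110 m/s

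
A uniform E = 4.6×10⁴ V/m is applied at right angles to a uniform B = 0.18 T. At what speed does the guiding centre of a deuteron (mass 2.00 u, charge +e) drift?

The steady drift has the magnetic force balancing the electric force, so v_d = E/B.
v_d = 4.6×10⁴/0.18 = 2.6×10⁵ m/s.

v_d ≈ 2.6×10⁵ m/s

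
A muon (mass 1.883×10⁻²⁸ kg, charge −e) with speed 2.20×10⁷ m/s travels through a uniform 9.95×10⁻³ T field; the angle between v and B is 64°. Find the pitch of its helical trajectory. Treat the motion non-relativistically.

v∥ = v cosθ = 2.20×10⁷·cos64° ≈ 9.644×10⁶ m/s.
T = 2πm/(|q|B) = 2π(1.883×10⁻²⁸)/((1.602×10⁻¹⁹)(9.95×10⁻³)) ≈ 7.422×10⁻⁷ s.
pitch = v∥ T = (9.644×10⁶)(7.422×10⁻⁷) ≈ 7.16 m.

p ≈ 7.16 m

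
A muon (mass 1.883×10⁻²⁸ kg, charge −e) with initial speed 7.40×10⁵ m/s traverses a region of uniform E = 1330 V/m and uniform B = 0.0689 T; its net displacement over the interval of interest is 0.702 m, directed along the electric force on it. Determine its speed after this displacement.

v_f ≈ 1.46×10⁶ m/s

B does no work; ΔKE = |q|E d.
½mv_f² = ½mv₀² + |q|Ed = ½(1.883×10⁻²⁸)(7.40×10⁵)² + (1.602×10⁻¹⁹)(1330)(0.702) ≈ 5.156×10⁻¹⁷ J + 1.496×10⁻¹⁶ J ≈ 2.011×10⁻¹⁶ J.
v_f = √(2·2.011×10⁻¹⁶/1.883×10⁻²⁸) ≈ 1.46×10⁶ m/s.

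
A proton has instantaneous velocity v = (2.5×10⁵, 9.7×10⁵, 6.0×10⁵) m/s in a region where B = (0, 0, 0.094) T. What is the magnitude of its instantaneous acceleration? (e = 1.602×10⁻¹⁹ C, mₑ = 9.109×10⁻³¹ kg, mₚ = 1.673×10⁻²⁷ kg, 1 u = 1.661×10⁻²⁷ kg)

v×B = (9.12×10⁴, -2.35×10⁴, 0) N/C.
F = q v×B = (1.602×10⁻¹⁹ C)·(9.12×10⁴, -2.35×10⁴, 0) = (1.46×10⁻¹⁴, -3.76×10⁻¹⁵, 0) N.
|a| = |F|/m = 1.508×10⁻¹⁴/1.673×10⁻²⁷ ≈ 9.02×10¹² m/s².

|a| ≈ 9.02×10¹² m/s²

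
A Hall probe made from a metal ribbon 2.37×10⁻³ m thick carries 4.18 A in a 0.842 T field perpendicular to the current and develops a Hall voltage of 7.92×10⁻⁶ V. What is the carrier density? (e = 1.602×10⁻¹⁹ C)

From V_H = IB/(n e t), n = IB/(V_H e t).
n = (4.18)(0.842)/((7.92×10⁻⁶)(1.602×10⁻¹⁹)(2.37×10⁻³)) ≈ 1.17×10²⁷ m⁻³.

n ≈ 1.17×10²⁷ m⁻³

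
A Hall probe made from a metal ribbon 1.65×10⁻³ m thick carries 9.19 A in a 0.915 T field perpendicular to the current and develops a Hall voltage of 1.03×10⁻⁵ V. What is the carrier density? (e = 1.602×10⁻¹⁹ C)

n ≈ 3.09×10²⁷ m⁻³

From V_H = IB/(n e t), n = IB/(V_H e t).
n = (9.19)(0.915)/((1.03×10⁻⁵)(1.602×10⁻¹⁹)(1.65×10⁻³)) ≈ 3.09×10²⁷ m⁻³.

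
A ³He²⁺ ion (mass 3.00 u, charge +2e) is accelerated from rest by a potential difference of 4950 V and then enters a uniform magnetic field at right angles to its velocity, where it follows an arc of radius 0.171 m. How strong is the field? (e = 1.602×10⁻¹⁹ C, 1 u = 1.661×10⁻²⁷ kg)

B ≈ 0.0726 T

v = √(2|q|V/m) = √(2·3.204×10⁻¹⁹·4950/4.983×10⁻²⁷) ≈ 7.978×10⁵ m/s.
B = mv/(|q|r) = (4.983×10⁻²⁷)(7.978×10⁵)/((3.204×10⁻¹⁹)(0.171)) ≈ 0.0726 T.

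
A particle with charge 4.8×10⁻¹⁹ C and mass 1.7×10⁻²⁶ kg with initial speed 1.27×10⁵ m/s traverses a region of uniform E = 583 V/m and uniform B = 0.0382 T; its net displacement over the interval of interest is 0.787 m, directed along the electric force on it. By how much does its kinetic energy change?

The magnetic force is always ⟂ v and does no work; only the electric force changes KE.
ΔKE = F_E · d = |q|E d = (4.8×10⁻¹⁹)(583)(0.787) ≈ 2.20×10⁻¹⁶ J.

ΔKE ≈ 2.20×10⁻¹⁶ J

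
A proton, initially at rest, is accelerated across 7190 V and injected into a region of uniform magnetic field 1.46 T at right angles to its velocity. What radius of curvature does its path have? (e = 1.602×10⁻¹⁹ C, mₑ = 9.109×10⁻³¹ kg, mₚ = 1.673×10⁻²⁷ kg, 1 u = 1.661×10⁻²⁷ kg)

Acceleration: |q|V = ½mv² ⇒ v = √(2|q|V/m) = √(2·1.602×10⁻¹⁹·7190/1.673×10⁻²⁷) ≈ 1.173×10⁶ m/s.
In the field: r = mv/(|q|B) = (1.673×10⁻²⁷)(1.173×10⁶)/((1.602×10⁻¹⁹)(1.46)) ≈ 8.39×10⁻³ m.

r ≈ 8.39×10⁻³ m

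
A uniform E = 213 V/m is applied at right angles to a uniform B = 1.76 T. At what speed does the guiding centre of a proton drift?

The E×B drift speed is v_d = E/B.
v_d = 213/1.76 = 121 m/s.

v_d ≈ 121 m/s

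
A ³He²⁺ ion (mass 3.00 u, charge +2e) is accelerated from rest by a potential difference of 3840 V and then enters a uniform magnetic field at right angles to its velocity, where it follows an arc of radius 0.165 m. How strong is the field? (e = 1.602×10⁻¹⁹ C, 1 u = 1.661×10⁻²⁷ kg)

B ≈ 0.0662 T

v = √(2|q|V/m) = √(2·3.204×10⁻¹⁹·3840/4.983×10⁻²⁷) ≈ 7.027×10⁵ m/s.
B = mv/(|q|r) = (4.983×10⁻²⁷)(7.027×10⁵)/((3.204×10⁻¹⁹)(0.165)) ≈ 0.0662 T.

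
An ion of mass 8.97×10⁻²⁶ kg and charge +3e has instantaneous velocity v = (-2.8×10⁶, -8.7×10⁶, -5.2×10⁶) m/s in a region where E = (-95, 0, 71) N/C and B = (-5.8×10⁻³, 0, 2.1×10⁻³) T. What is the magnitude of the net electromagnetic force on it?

|F| ≈ 3.11×10⁻¹⁴ N

v×B = (-1.83×10⁴, 3.60×10⁴, -5.05×10⁴) N/C.
E + v×B = (-1.84×10⁴, 3.60×10⁴, -5.04×10⁴) N/C.
F = q(E + v×B) = (4.806×10⁻¹⁹ C)·(-1.84×10⁴, 3.60×10⁴, -5.04×10⁴) = (-8.83×10⁻¹⁵, 1.73×10⁻¹⁴, -2.42×10⁻¹⁴) N.
|F| = 3.11×10⁻¹⁴ N.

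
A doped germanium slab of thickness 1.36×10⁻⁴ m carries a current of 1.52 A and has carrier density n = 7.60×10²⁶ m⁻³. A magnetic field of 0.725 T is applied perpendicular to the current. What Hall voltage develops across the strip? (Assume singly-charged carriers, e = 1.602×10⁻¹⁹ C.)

V_H = IB/(n e t).
V_H = (1.52)(0.725)/((7.60×10²⁶)(1.602×10⁻¹⁹)(1.36×10⁻⁴)) ≈ 6.66×10⁻⁵ V.

V_H ≈ 6.66×10⁻⁵ V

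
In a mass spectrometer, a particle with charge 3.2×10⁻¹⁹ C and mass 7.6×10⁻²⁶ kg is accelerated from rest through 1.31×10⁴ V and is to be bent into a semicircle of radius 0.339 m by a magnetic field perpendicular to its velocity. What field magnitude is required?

v = √(2|q|V/m) = √(2·3.2×10⁻¹⁹·1.31×10⁴/7.6×10⁻²⁶) ≈ 3.321×10⁵ m/s.
B = mv/(|q|r) = (7.6×10⁻²⁶)(3.321×10⁵)/((3.2×10⁻¹⁹)(0.339)) ≈ 0.233 T.

B ≈ 0.233 T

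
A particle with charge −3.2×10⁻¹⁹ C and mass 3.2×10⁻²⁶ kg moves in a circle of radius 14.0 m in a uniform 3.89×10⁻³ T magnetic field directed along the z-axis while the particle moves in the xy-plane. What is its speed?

From |q|vB = mv²/r, v = |q|Br/m.
v = (3.2×10⁻¹⁹)(3.89×10⁻³)(14.0)/3.2×10⁻²⁶ ≈ 5.45×10⁵ m/s.

v ≈ 5.45×10⁵ m/s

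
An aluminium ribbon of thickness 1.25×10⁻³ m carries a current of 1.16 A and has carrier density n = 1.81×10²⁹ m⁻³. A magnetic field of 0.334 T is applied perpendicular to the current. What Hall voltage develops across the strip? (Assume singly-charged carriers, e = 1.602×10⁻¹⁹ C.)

V_H = IB/(n e t).
V_H = (1.16)(0.334)/((1.81×10²⁹)(1.602×10⁻¹⁹)(1.25×10⁻³)) ≈ 1.07×10⁻⁸ V.

V_H ≈ 1.07×10⁻⁸ V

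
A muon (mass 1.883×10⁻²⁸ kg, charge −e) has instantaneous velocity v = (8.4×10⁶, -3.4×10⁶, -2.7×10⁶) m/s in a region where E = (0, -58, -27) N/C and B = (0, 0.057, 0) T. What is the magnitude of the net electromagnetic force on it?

|F| ≈ 8.06×10⁻¹⁴ N

v×B = (1.54×10⁵, 0, 4.79×10⁵) N/C.
E + v×B = (1.54×10⁵, -58.0, 4.79×10⁵) N/C.
F = q(E + v×B) = (−1.602×10⁻¹⁹ C)·(1.54×10⁵, -58.0, 4.79×10⁵) = (-2.47×10⁻¹⁴, 9.29×10⁻¹⁸, -7.67×10⁻¹⁴) N.
|F| = 8.06×10⁻¹⁴ N.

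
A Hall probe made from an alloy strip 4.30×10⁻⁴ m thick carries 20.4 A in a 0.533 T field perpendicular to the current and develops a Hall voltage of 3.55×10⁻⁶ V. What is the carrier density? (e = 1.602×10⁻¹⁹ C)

n ≈ 4.45×10²⁸ m⁻³

From V_H = IB/(n e t), n = IB/(V_H e t).
n = (20.4)(0.533)/((3.55×10⁻⁶)(1.602×10⁻¹⁹)(4.30×10⁻⁴)) ≈ 4.45×10²⁸ m⁻³.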